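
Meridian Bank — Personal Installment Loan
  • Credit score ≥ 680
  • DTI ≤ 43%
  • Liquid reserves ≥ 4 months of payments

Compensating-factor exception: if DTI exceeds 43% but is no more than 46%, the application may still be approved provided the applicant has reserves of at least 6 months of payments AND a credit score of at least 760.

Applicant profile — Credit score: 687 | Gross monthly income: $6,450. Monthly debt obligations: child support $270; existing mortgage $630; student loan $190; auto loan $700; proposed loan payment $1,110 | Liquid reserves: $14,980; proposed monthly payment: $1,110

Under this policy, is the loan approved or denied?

Credit score 687 ≥ 680 (meets base)
Total debts = (270 + 630 + 190 + 700 + 1,110) = 2,900. DTI: 2,900 ÷ 6,450 = 45%, over the 43% base limit.
Liquid reserves cover 14,980/1,110 = 13.5 months — ≥ 4 required
DTI 45% is within the 43%–46% exception band; checking compensating factors.
Override check — reserves: 13.5 mo (ok); score: 687 (below 760).
Override conditions not both satisfied; exception does not apply.

Denied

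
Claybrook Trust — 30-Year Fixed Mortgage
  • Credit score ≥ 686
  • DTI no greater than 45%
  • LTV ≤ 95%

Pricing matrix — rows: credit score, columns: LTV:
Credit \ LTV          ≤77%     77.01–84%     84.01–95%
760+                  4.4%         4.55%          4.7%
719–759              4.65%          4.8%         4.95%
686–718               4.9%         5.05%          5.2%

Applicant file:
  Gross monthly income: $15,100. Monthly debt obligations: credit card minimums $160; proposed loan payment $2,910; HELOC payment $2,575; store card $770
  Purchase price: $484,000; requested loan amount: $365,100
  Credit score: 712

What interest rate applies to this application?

4.9%

Credit score 712 ≥ 686; Total monthly debts = (160 + 2,910 + 2,575 + 770) = 6,415. DTI: 6,415 ÷ 15,100 = 42.5%, within the 45% cap
Loan-to-value = 365,100/484,000 = 75.4% — pass (95% max)
Row: 712 falls in 686–718. Column: 75.4% falls in ≤77%. Rate = 4.9%.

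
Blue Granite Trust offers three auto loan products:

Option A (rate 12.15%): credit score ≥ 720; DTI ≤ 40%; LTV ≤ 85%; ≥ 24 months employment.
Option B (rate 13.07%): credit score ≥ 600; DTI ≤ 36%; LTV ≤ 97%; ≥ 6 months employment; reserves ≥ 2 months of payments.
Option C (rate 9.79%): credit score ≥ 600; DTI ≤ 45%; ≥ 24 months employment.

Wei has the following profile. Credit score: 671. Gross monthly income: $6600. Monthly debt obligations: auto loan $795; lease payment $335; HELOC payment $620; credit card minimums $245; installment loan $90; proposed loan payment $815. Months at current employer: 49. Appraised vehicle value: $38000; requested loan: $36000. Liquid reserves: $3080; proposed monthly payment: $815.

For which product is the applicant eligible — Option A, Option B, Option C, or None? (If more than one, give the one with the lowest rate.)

Total debts = (795 + 335 + 620 + 245 + 90 + 815) = 2,900; DTI = 2,900/6,600 = 43.9%.
LTV = 36,000/38,000 = 94.7%.
Reserves = 3,080/815 = 3.8 months.
Option A: score 671 < 720; DTI 43.9% > 40%; LTV 94.7% > 85%; employment 49 ≥ 24 mo → does not qualify.
Option B: score 671 ≥ 600; DTI 43.9% > 36%; LTV 94.7% ≤ 97%; employment 49 ≥ 6 mo; reserves 3.8 ≥ 2 mo → does not qualify.
Option C: score 671 ≥ 600; DTI 43.9% ≤ 45%; employment 49 ≥ 24 mo → qualifies.

Option C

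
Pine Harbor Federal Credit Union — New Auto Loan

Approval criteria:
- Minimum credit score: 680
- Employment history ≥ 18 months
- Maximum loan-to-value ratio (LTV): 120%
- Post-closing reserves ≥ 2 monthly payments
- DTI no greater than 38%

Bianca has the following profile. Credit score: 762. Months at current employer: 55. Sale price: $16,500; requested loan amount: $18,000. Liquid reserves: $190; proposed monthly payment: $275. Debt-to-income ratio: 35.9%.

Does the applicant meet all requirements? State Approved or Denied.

Credit score 762 ≥ 680 (meets)
Employment 55 ≥ 18 months
Loan-to-value = 18,000/16,500 = 109.1% — pass (120% max)
Reserves: 190 ÷ 275 = 0.7 months (below 2-month minimum)
DTI 35.9% ≤ 38%
Fails on reserves.

Denied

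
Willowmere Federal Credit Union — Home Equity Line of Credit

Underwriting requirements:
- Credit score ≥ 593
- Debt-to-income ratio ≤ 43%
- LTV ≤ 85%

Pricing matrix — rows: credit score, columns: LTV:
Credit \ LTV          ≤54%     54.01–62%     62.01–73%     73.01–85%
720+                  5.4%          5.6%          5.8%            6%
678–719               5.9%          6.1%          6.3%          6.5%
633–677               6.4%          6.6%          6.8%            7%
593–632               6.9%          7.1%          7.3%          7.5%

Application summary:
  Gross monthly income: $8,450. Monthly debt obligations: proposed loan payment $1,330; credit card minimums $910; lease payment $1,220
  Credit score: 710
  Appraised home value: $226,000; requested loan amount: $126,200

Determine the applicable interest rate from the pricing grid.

6.1%

Credit score 710 ≥ 593; Total monthly debts = (1,330 + 910 + 1,220) = 3,460. DTI: 3,460 ÷ 8,450 = 40.9%, within the 43% cap
LTV: 126,200 ÷ 226,000 = 55.8%, within 85% cap
Credit 710 → row 678–719; LTV 55.8% → column 54.01–62%. Grid cell → 6.1%.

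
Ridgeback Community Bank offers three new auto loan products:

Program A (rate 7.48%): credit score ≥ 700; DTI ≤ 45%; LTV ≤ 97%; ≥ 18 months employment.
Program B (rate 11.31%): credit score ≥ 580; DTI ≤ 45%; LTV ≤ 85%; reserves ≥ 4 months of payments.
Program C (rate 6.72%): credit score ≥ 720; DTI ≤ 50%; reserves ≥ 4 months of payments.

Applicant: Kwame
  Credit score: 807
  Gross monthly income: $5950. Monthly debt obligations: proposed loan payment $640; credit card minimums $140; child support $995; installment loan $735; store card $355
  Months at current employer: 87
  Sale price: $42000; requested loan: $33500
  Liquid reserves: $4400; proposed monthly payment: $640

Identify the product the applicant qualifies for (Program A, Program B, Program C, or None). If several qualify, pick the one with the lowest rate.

Program C

Total debts = (640 + 140 + 995 + 735 + 355) = 2,865; DTI = 2,865/5,950 = 48.2%.
LTV = 33,500/42,000 = 79.8%.
Reserves = 4,400/640 = 6.9 months.
Program A: score 807 ≥ 700; DTI 48.2% > 45%; LTV 79.8% ≤ 97%; employment 87 ≥ 18 mo → does not qualify.
Program B: score 807 ≥ 580; DTI 48.2% > 45%; LTV 79.8% ≤ 85%; reserves 6.9 ≥ 4 mo → does not qualify.
Program C: score 807 ≥ 720; DTI 48.2% ≤ 50%; reserves 6.9 ≥ 4 mo → qualifies.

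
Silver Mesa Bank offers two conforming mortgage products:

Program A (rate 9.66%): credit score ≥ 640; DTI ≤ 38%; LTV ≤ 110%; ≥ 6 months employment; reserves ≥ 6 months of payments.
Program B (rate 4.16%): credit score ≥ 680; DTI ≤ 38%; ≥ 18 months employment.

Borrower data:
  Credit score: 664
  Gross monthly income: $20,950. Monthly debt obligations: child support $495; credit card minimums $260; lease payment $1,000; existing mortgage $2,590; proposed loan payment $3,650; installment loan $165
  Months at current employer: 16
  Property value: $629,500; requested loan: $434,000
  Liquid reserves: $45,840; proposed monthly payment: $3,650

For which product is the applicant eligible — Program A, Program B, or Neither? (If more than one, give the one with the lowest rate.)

Total debts = (495 + 260 + 1,000 + 2,590 + 3,650 + 165) = 8,160; DTI = 8,160/20,950 = 38.9%.
LTV = 434,000/629,500 = 68.9%.
Reserves = 45,840/3,650 = 12.6 months.
Program A: score 664 ≥ 640; DTI 38.9% > 38%; LTV 68.9% ≤ 110%; employment 16 ≥ 6 mo; reserves 12.6 ≥ 6 mo → does not qualify.
Program B: score 664 < 680; DTI 38.9% > 38%; employment 16 < 18 mo → does not qualify.

Neither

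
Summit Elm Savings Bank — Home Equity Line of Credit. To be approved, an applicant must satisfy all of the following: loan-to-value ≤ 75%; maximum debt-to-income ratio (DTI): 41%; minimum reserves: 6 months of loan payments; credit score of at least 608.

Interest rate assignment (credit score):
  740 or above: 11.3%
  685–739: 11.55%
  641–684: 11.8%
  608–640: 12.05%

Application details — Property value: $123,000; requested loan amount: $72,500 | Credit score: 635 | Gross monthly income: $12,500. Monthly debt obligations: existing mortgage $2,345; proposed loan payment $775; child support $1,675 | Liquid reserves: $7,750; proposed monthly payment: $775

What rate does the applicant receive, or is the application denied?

Credit score 635 ≥ 608 (meets minimum)
Reserves: 7,750 ÷ 775 = 10.0 months (meets 6-month minimum)
Total monthly debts = (2,345 + 775 + 1,675) = 4,795. Debt-to-income = 4,795/12,500 = 38.4% — meets 41% limit
Loan-to-value = 72,500/123,000 = 58.9% — pass (75% max)
All requirements met. Score 635 falls in the 608–640 tier → 12.05%.

Approved at 12.05%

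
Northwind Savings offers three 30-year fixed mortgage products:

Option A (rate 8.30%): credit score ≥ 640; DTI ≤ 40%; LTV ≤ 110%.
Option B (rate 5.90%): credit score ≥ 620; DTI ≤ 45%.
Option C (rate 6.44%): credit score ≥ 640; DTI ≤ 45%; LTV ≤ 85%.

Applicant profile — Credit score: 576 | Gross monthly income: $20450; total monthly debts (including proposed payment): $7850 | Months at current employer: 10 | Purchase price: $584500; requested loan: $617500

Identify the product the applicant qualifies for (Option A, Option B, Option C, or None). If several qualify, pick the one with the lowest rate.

None

DTI = 7,850/20,450 = 38.4%.
LTV = 617,500/584,500 = 105.6%.
Option A: score 576 < 640; DTI 38.4% ≤ 40%; LTV 105.6% ≤ 110% → does not qualify.
Option B: score 576 < 620; DTI 38.4% ≤ 45% → does not qualify.
Option C: score 576 < 640; DTI 38.4% ≤ 45%; LTV 105.6% > 85% → does not qualify.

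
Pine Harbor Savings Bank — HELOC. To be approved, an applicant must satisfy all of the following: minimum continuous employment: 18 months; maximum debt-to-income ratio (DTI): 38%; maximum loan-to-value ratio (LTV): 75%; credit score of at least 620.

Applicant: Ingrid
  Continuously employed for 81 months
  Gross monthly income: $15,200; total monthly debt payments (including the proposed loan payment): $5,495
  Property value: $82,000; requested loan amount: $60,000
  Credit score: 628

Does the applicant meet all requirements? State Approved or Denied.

Approved

Employment 81 ≥ 18 months
Debt-to-income = 5,495/15,200 = 36.2% — meets 38% limit
LTV: 60,000 ÷ 82,000 = 73.2%, within 75% cap
Credit score 628 ≥ 620 (meets)
All criteria satisfied.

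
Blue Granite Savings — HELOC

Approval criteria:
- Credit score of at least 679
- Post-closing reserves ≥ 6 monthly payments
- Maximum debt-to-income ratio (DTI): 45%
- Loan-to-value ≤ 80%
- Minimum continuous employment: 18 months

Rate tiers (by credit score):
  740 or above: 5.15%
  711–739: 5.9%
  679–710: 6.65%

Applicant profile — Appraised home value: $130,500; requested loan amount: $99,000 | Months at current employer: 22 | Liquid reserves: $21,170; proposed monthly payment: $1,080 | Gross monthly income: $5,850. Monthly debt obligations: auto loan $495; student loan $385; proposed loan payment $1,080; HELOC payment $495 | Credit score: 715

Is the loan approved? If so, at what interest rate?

Approved at 5.9%

Credit score 715 ≥ 679 (meets minimum)
Employment 22 ≥ 18 months
Loan-to-value = 99,000/130,500 = 75.9% — pass (80% max)
Total monthly debts = (495 + 385 + 1,080 + 495) = 2,455. Debt-to-income = 2,455/5,850 = 42% — meets 45% limit
Reserves = 21,170/1,080 = 19.6 months ≥ 6
All requirements met. Score 715 falls in the 711–739 tier → 5.9%.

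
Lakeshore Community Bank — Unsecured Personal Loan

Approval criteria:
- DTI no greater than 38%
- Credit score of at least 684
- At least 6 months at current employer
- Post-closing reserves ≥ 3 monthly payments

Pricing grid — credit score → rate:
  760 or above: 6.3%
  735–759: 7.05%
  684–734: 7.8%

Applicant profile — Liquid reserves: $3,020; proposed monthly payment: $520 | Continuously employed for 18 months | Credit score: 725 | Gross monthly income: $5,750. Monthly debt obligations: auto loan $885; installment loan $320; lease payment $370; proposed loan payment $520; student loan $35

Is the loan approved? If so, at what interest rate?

Credit score 725 ≥ 684 (meets minimum)
Employment 18 ≥ 6 months
Reserves = 3,020/520 = 5.8 months ≥ 3
Total monthly debts = (885 + 320 + 370 + 520 + 35) = 2,130. DTI: 2,130 ÷ 5,750 = 37%, within the 38% cap
All requirements met. Score 725 falls in the 684–734 tier → 7.8%.

Approved at 7.8%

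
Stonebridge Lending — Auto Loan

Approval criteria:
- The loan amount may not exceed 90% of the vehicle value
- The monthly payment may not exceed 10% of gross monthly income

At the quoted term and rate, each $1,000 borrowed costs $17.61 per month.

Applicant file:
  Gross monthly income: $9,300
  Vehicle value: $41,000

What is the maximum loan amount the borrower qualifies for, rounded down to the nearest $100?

$36,900

Payment cap: 10% × $9,300 = $930/month.
At $17.61 per $1,000, that supports 930/17.61 × 1,000 ≈ $52,810 → $52,800.
LTV cap: 90% × $41,000 = $36,900 → $36,900.
Binding constraint: loan-to-value.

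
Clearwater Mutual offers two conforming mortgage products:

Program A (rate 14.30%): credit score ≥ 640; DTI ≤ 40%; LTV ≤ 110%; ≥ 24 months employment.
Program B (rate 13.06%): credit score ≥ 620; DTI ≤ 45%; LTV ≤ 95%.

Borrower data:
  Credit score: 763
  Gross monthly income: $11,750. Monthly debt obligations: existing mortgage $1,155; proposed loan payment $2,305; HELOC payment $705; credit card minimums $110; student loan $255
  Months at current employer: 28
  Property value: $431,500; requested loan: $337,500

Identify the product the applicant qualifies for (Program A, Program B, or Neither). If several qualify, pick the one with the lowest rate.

Program B

Total debts = (1,155 + 2,305 + 705 + 110 + 255) = 4,530; DTI = 4,530/11,750 = 38.6%.
LTV = 337,500/431,500 = 78.2%.
Program A: score 763 ≥ 640; DTI 38.6% ≤ 40%; LTV 78.2% ≤ 110%; employment 28 ≥ 24 mo → qualifies.
Program B: score 763 ≥ 620; DTI 38.6% ≤ 45%; LTV 78.2% ≤ 95% → qualifies.
Qualifying: Program A, Program B. Lowest rate is 13.06% → Program B.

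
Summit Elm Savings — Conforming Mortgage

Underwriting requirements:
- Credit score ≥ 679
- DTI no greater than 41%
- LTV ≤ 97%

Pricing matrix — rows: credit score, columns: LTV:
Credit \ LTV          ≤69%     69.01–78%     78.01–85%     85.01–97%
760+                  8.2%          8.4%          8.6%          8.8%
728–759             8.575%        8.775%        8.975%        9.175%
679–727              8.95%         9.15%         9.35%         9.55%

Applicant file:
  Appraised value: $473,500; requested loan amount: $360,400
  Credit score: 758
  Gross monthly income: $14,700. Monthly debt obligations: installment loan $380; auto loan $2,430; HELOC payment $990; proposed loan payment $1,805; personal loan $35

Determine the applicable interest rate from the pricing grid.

Credit score 758 ≥ 679; Total monthly debts = (380 + 2,430 + 990 + 1,805 + 35) = 5,640. DTI: 5,640 ÷ 14,700 = 38.4%, within the 41% cap
LTV = 360,400/473,500 = 76.1% ≤ 97%
Score 758 is in the 728–759 band; LTV 76.1% is in the 69.01–78% band → 8.775%.

8.775%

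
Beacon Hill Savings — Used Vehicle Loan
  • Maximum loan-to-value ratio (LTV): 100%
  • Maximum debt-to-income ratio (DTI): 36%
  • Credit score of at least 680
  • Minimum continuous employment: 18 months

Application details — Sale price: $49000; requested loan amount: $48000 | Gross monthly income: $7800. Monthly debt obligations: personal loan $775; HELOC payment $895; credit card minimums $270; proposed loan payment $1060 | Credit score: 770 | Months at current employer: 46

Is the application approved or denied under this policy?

LTV = 48,000/49,000 = 98% ≤ 100%
Total monthly debts = (775 + 895 + 270 + 1,060) = 3,000. DTI = 3,000/7,800 = 38.5% > 36%
Credit score 770 ≥ 680 (meets)
Employment 46 ≥ 18 months
Fails on DTI.

Denied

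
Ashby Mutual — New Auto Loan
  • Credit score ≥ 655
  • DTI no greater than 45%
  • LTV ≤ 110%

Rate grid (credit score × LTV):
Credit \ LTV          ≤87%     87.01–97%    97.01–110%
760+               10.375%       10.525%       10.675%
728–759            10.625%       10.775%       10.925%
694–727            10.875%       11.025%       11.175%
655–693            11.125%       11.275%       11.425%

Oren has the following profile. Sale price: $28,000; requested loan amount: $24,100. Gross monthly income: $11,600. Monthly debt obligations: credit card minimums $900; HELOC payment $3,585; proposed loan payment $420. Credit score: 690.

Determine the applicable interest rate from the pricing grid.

Credit score 690 ≥ 655; Total monthly debts = (900 + 3,585 + 420) = 4,905. DTI: 4,905 ÷ 11,600 = 42.3%, within the 45% cap
LTV = 24,100/28,000 = 86.1% ≤ 110%
Score 690 is in the 655–693 band; LTV 86.1% is in the ≤87% band → 11.125%.

11.125%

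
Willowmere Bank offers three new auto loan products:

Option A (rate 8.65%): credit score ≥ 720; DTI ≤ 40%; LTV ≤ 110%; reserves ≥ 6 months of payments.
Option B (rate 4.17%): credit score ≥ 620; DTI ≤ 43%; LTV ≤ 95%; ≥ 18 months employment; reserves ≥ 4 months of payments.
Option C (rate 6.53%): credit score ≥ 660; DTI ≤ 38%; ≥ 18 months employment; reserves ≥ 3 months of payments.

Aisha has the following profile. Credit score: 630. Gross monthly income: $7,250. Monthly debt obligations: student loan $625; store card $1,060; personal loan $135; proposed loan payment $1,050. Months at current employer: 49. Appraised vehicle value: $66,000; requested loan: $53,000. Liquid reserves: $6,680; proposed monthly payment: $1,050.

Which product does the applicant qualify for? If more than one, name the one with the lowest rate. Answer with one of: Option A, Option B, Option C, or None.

Option B

Total debts = (625 + 1,060 + 135 + 1,050) = 2,870; DTI = 2,870/7,250 = 39.6%.
LTV = 53,000/66,000 = 80.3%.
Reserves = 6,680/1,050 = 6.4 months.
Option A: score 630 < 720; DTI 39.6% ≤ 40%; LTV 80.3% ≤ 110%; reserves 6.4 ≥ 6 mo → does not qualify.
Option B: score 630 ≥ 620; DTI 39.6% ≤ 43%; LTV 80.3% ≤ 95%; employment 49 ≥ 18 mo; reserves 6.4 ≥ 4 mo → qualifies.
Option C: score 630 < 660; DTI 39.6% > 38%; employment 49 ≥ 18 mo; reserves 6.4 ≥ 3 mo → does not qualify.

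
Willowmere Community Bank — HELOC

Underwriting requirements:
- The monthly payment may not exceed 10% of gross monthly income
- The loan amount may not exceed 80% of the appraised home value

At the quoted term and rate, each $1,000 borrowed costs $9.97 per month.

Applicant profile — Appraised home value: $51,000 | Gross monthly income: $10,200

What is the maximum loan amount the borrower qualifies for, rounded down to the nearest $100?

$40,800

Payment cap: 10% × $10,200 = $1,020/month.
At $9.97 per $1,000, that supports 1,020/9.97 × 1,000 ≈ $102,306 → $102,300.
LTV cap: 80% × $51,000 = $40,800 → $40,800.
Binding constraint: loan-to-value.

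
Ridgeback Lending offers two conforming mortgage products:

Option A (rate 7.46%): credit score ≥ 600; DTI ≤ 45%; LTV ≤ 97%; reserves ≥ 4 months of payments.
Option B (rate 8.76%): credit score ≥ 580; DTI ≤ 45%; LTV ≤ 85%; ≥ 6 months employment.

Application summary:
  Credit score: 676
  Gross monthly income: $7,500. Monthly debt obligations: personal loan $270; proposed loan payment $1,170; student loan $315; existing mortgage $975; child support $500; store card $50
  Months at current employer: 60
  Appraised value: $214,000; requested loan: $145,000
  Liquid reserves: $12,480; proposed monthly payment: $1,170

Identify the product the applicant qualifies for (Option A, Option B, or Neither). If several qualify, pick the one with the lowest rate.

Total debts = (270 + 1,170 + 315 + 975 + 500 + 50) = 3,280; DTI = 3,280/7,500 = 43.7%.
LTV = 145,000/214,000 = 67.8%.
Reserves = 12,480/1,170 = 10.7 months.
Option A: score 676 ≥ 600; DTI 43.7% ≤ 45%; LTV 67.8% ≤ 97%; reserves 10.7 ≥ 4 mo → qualifies.
Option B: score 676 ≥ 580; DTI 43.7% ≤ 45%; LTV 67.8% ≤ 85%; employment 60 ≥ 6 mo → qualifies.
Qualifying: Option A, Option B. Lowest rate is 7.46% → Option A.

Option A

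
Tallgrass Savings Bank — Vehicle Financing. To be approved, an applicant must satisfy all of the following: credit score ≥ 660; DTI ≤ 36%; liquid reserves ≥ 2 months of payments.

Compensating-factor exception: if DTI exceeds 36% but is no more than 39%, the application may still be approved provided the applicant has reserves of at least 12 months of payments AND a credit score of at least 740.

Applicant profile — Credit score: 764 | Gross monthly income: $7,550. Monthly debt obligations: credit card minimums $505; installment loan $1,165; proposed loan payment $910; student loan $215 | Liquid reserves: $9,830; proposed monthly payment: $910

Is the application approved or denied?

Denied

Credit score 764 ≥ 660 (meets base)
Total debts = (505 + 1,165 + 910 + 215) = 2,795. DTI: 2,795 ÷ 7,550 = 37%, over the 36% base limit.
Reserves = 9,830/910 = 10.8 months ≥ 2
DTI 37% is within the 36%–39% exception band; checking compensating factors.
Reserves 10.8 < 12 months; credit score 764 ≥ 740.
Override conditions not both satisfied; exception does not apply.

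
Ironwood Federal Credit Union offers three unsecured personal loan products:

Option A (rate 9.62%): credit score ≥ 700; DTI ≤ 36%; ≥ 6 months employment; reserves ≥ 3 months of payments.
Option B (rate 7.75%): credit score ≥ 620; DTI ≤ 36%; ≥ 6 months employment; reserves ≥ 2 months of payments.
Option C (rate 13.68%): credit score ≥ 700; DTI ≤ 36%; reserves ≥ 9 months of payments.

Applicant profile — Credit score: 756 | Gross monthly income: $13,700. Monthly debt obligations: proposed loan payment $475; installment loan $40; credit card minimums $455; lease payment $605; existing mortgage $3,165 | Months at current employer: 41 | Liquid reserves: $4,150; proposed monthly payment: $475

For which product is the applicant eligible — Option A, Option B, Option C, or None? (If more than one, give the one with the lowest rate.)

Total debts = (475 + 40 + 455 + 605 + 3,165) = 4,740; DTI = 4,740/13,700 = 34.6%.
Reserves = 4,150/475 = 8.7 months.
Option A: score 756 ≥ 700; DTI 34.6% ≤ 36%; employment 41 ≥ 6 mo; reserves 8.7 ≥ 3 mo → qualifies.
Option B: score 756 ≥ 620; DTI 34.6% ≤ 36%; employment 41 ≥ 6 mo; reserves 8.7 ≥ 2 mo → qualifies.
Option C: score 756 ≥ 700; DTI 34.6% ≤ 36%; reserves 8.7 < 9 mo → does not qualify.
Qualifying: Option A, Option B. Lowest rate is 7.75% → Option B.

Option B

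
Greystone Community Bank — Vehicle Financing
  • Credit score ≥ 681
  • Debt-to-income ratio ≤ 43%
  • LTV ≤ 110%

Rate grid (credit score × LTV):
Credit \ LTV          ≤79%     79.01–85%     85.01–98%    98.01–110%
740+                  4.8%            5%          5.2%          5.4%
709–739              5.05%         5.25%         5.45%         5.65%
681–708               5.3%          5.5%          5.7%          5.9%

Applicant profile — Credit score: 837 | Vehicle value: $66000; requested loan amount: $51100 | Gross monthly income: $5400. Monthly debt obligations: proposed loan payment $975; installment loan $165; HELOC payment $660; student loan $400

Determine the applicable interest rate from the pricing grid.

Credit score 837 ≥ 681; Total monthly debts = (975 + 165 + 660 + 400) = 2,200. Debt-to-income = 2,200/5,400 = 40.7% — meets 43% limit
Loan-to-value = 51,100/66,000 = 77.4% — pass (110% max)
Credit 837 → row 740+; LTV 77.4% → column ≤79%. Grid cell → 4.8%.

4.8%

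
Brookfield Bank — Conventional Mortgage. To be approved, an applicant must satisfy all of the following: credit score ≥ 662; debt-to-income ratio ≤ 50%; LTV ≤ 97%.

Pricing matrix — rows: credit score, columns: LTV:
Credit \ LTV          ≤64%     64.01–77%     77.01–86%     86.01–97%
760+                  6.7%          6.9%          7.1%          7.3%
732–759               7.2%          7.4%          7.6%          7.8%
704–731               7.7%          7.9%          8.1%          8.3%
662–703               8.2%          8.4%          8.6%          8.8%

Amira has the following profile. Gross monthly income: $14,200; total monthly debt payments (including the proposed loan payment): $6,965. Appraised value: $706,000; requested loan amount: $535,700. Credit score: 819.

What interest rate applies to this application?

Credit score 819 ≥ 662; DTI = 6,965/14,200 = 49% ≤ 50%
Loan-to-value = 535,700/706,000 = 75.9% — pass (97% max)
Score 819 is in the 760+ band; LTV 75.9% is in the 64.01–77% band → 6.9%.

6.9%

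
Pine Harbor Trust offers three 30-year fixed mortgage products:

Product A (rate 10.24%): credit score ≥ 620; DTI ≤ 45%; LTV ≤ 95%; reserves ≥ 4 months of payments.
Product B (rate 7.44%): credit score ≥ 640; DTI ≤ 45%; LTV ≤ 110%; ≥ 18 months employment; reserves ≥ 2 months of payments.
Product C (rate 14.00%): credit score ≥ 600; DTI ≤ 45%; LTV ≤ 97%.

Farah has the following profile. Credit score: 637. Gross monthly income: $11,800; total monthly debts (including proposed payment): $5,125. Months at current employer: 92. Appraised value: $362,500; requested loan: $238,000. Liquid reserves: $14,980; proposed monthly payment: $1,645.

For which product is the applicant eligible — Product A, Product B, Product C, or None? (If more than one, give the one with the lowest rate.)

DTI = 5,125/11,800 = 43.4%.
LTV = 238,000/362,500 = 65.7%.
Reserves = 14,980/1,645 = 9.1 months.
Product A: score 637 ≥ 620; DTI 43.4% ≤ 45%; LTV 65.7% ≤ 95%; reserves 9.1 ≥ 4 mo → qualifies.
Product B: score 637 < 640; DTI 43.4% ≤ 45%; LTV 65.7% ≤ 110%; employment 92 ≥ 18 mo; reserves 9.1 ≥ 2 mo → does not qualify.
Product C: score 637 ≥ 600; DTI 43.4% ≤ 45%; LTV 65.7% ≤ 97% → qualifies.
Qualifying: Product A, Product C. Lowest rate is 10.24% → Product A.

Product A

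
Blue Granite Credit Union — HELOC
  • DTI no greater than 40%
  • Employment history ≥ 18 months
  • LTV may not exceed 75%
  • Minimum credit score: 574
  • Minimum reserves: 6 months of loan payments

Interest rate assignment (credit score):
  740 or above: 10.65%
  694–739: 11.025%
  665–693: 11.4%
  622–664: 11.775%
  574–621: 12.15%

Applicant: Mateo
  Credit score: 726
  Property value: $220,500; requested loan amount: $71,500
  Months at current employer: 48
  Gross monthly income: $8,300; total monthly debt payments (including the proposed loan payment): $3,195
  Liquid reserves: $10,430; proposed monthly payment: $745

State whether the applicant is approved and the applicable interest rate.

Approved at 11.025%

Credit score 726 ≥ 574 (meets minimum)
DTI: 3,195 ÷ 8,300 = 38.5%, within the 40% cap
Loan-to-value = 71,500/220,500 = 32.4% — pass (75% max)
Employment 48 ≥ 18 months
Reserves: 10,430 ÷ 745 = 14.0 months (meets 6-month minimum)
All requirements met. Score 726 falls in the 694–739 tier → 11.025%.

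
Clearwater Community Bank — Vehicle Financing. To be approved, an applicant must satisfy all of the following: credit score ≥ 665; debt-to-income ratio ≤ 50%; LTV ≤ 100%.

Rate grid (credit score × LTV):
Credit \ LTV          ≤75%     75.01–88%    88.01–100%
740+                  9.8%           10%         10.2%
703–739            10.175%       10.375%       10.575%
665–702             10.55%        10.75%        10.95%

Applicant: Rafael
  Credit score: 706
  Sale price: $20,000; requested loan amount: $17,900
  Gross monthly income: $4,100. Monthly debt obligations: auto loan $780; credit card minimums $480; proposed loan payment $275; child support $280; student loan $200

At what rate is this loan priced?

Credit score 706 ≥ 665; Total monthly debts = (780 + 480 + 275 + 280 + 200) = 2,015. Debt-to-income = 2,015/4,100 = 49.1% — meets 50% limit
LTV = 17,900/20,000 = 89.5% ≤ 100%
Row: 706 falls in 703–739. Column: 89.5% falls in 88.01–100%. Rate = 10.575%.

10.575%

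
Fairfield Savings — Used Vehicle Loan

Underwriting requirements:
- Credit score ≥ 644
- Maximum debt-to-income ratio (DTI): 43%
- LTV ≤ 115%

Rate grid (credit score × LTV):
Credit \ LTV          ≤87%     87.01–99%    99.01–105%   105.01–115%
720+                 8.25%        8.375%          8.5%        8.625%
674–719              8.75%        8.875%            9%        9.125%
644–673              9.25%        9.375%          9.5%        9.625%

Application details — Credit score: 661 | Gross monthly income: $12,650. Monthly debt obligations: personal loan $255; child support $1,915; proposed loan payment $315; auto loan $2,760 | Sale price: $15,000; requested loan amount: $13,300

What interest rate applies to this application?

Credit score 661 ≥ 644; Total monthly debts = (255 + 1,915 + 315 + 2,760) = 5,245. DTI = 5,245/12,650 = 41.5% ≤ 43%
LTV = 13,300/15,000 = 88.7% ≤ 115%
Score 661 is in the 644–673 band; LTV 88.7% is in the 87.01–99% band → 9.375%.

9.375%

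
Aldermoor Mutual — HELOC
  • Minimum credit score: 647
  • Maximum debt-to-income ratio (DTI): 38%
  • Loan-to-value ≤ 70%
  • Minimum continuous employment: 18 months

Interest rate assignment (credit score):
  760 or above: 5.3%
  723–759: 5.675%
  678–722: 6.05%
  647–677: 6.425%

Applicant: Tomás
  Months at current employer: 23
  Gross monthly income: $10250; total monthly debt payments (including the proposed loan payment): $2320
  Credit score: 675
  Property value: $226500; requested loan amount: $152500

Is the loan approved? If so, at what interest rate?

Approved at 6.425%

Credit score 675 ≥ 647 (meets minimum)
Employment 23 ≥ 18 months
Loan-to-value = 152,500/226,500 = 67.3% — pass (70% max)
Debt-to-income = 2,320/10,250 = 22.6% — meets 38% limit
All requirements met. Score 675 falls in the 647–677 tier → 6.425%.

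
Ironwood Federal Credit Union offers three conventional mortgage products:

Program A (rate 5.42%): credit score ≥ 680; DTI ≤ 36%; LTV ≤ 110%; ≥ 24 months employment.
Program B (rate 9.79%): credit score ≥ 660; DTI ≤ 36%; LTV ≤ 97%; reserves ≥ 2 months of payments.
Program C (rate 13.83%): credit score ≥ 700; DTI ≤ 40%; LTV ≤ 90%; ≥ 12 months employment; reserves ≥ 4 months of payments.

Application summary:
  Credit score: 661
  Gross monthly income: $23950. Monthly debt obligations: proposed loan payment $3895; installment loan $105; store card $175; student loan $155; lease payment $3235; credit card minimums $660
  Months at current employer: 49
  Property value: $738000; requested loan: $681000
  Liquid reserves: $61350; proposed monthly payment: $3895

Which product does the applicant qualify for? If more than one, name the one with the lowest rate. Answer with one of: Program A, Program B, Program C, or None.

Total debts = (3,895 + 105 + 175 + 155 + 3,235 + 660) = 8,225; DTI = 8,225/23,950 = 34.3%.
LTV = 681,000/738,000 = 92.3%.
Reserves = 61,350/3,895 = 15.8 months.
Program A: score 661 < 680; DTI 34.3% ≤ 36%; LTV 92.3% ≤ 110%; employment 49 ≥ 24 mo → does not qualify.
Program B: score 661 ≥ 660; DTI 34.3% ≤ 36%; LTV 92.3% ≤ 97%; reserves 15.8 ≥ 2 mo → qualifies.
Program C: score 661 < 700; DTI 34.3% ≤ 40%; LTV 92.3% > 90%; employment 49 ≥ 12 mo; reserves 15.8 ≥ 4 mo → does not qualify.

Program B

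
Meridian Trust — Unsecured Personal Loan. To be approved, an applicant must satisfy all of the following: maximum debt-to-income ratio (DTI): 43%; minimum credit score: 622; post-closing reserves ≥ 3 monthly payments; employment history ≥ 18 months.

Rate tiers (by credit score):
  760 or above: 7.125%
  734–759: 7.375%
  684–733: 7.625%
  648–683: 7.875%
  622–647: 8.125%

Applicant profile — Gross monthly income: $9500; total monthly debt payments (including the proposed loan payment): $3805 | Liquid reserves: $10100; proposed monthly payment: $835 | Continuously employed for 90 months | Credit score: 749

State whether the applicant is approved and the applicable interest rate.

Credit score 749 ≥ 622 (meets minimum)
Employment 90 ≥ 18 months
DTI = 3,805/9,500 = 40.1% ≤ 43%
Reserves = 10,100/835 = 12.1 months ≥ 3
All requirements met. Score 749 falls in the 734–759 tier → 7.375%.

Approved at 7.375%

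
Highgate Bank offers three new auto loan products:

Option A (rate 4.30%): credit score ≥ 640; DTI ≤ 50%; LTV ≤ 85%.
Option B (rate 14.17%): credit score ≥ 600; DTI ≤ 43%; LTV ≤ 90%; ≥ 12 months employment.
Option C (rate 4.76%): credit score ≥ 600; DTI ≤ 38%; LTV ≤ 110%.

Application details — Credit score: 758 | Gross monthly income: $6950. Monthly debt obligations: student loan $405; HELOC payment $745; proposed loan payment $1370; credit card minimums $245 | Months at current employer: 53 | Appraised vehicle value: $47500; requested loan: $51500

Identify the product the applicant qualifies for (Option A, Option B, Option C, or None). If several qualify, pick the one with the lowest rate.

None

Total debts = (405 + 745 + 1,370 + 245) = 2,765; DTI = 2,765/6,950 = 39.8%.
LTV = 51,500/47,500 = 108.4%.
Option A: score 758 ≥ 640; DTI 39.8% ≤ 50%; LTV 108.4% > 85% → does not qualify.
Option B: score 758 ≥ 600; DTI 39.8% ≤ 43%; LTV 108.4% > 90%; employment 53 ≥ 12 mo → does not qualify.
Option C: score 758 ≥ 600; DTI 39.8% > 38%; LTV 108.4% ≤ 110% → does not qualify.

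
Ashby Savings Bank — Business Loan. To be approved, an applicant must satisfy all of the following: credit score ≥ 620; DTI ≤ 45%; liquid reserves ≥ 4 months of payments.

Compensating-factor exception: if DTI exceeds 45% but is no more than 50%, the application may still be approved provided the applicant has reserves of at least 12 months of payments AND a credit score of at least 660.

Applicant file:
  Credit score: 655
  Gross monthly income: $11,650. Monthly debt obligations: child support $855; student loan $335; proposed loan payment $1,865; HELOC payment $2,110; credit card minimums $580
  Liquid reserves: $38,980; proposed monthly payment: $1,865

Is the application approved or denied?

Credit score 655 ≥ 620 (meets base)
Total debts = (855 + 335 + 1,865 + 2,110 + 580) = 5,745. DTI: 5,745 ÷ 11,650 = 49.3%, over the 45% base limit.
Liquid reserves cover 38,980/1,865 = 20.9 months — ≥ 4 required
DTI 49.3% is within the 45%–50% exception band; checking compensating factors.
Reserves 20.9 ≥ 12 months; credit score 655 < 660.
Compensating-factor requirement not fully met.

Denied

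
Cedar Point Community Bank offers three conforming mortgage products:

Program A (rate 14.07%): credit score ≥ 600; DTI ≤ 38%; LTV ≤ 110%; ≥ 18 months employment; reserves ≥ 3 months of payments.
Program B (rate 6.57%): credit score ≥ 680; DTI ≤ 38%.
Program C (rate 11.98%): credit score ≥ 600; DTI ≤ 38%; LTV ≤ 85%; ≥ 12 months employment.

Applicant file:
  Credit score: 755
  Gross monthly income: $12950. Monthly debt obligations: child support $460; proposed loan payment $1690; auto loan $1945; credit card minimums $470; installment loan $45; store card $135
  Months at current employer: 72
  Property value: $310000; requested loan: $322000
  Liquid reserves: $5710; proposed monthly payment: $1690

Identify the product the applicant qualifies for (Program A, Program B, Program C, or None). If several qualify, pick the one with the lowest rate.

Total debts = (460 + 1,690 + 1,945 + 470 + 45 + 135) = 4,745; DTI = 4,745/12,950 = 36.6%.
LTV = 322,000/310,000 = 103.9%.
Reserves = 5,710/1,690 = 3.4 months.
Program A: score 755 ≥ 600; DTI 36.6% ≤ 38%; LTV 103.9% ≤ 110%; employment 72 ≥ 18 mo; reserves 3.4 ≥ 3 mo → qualifies.
Program B: score 755 ≥ 680; DTI 36.6% ≤ 38% → qualifies.
Program C: score 755 ≥ 600; DTI 36.6% ≤ 38%; LTV 103.9% > 85%; employment 72 ≥ 12 mo → does not qualify.
Qualifying: Program A, Program B. Lowest rate is 6.57% → Program B.

Program B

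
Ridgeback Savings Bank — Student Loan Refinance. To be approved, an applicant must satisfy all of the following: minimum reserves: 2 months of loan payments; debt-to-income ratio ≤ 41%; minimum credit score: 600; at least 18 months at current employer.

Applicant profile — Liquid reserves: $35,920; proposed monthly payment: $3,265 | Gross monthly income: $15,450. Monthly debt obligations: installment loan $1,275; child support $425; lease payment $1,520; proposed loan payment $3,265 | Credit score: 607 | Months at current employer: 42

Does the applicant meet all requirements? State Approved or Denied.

Reserves = 35,920/3,265 = 11.0 months ≥ 2
Total monthly debts = (1,275 + 425 + 1,520 + 3,265) = 6,485. DTI = 6,485/15,450 = 42% > 41%
Credit score 607 ≥ 600 (meets)
Employment 42 ≥ 18 months
Fails on DTI.

Denied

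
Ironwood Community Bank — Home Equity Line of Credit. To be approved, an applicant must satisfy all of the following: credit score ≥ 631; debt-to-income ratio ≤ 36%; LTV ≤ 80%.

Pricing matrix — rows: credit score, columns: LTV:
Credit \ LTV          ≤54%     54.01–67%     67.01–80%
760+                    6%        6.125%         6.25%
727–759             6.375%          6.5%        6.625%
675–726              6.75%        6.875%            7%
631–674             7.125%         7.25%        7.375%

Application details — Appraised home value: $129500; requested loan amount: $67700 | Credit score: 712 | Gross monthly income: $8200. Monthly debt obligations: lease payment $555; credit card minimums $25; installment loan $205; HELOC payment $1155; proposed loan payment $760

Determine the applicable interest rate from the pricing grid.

6.75%

Credit score 712 ≥ 631; Total monthly debts = (555 + 25 + 205 + 1,155 + 760) = 2,700. DTI: 2,700 ÷ 8,200 = 32.9%, within the 36% cap
LTV: 67,700 ÷ 129,500 = 52.3%, within 80% cap
Credit 712 → row 675–726; LTV 52.3% → column ≤54%. Grid cell → 6.75%.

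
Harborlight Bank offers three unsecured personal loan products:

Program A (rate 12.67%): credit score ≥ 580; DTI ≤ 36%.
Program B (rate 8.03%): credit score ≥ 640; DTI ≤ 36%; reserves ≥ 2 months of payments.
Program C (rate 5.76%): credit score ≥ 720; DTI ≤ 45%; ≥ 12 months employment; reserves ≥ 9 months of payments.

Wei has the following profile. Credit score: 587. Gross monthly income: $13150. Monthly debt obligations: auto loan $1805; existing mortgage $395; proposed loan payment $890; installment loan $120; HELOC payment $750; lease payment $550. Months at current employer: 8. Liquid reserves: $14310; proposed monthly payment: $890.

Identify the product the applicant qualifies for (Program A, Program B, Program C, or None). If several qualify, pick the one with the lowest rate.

Total debts = (1,805 + 395 + 890 + 120 + 750 + 550) = 4,510; DTI = 4,510/13,150 = 34.3%.
Reserves = 14,310/890 = 16.1 months.
Program A: score 587 ≥ 580; DTI 34.3% ≤ 36% → qualifies.
Program B: score 587 < 640; DTI 34.3% ≤ 36%; reserves 16.1 ≥ 2 mo → does not qualify.
Program C: score 587 < 720; DTI 34.3% ≤ 45%; employment 8 < 12 mo; reserves 16.1 ≥ 9 mo → does not qualify.

Program A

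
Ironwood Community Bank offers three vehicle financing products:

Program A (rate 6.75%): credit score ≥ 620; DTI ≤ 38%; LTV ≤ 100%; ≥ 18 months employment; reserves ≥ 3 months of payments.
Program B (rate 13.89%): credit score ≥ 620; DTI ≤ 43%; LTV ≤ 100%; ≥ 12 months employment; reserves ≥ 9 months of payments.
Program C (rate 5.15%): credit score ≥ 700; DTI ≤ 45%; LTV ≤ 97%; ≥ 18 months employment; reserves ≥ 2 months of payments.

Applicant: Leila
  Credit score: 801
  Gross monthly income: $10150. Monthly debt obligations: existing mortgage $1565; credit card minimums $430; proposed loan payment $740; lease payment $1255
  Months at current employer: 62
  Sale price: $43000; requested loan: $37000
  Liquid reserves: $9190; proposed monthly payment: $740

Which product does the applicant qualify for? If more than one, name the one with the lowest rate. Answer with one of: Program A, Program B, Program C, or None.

Program C

Total debts = (1,565 + 430 + 740 + 1,255) = 3,990; DTI = 3,990/10,150 = 39.3%.
LTV = 37,000/43,000 = 86%.
Reserves = 9,190/740 = 12.4 months.
Program A: score 801 ≥ 620; DTI 39.3% > 38%; LTV 86% ≤ 100%; employment 62 ≥ 18 mo; reserves 12.4 ≥ 3 mo → does not qualify.
Program B: score 801 ≥ 620; DTI 39.3% ≤ 43%; LTV 86% ≤ 100%; employment 62 ≥ 12 mo; reserves 12.4 ≥ 9 mo → qualifies.
Program C: score 801 ≥ 700; DTI 39.3% ≤ 45%; LTV 86% ≤ 97%; employment 62 ≥ 18 mo; reserves 12.4 ≥ 2 mo → qualifies.
Qualifying: Program B, Program C. Lowest rate is 5.15% → Program C.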